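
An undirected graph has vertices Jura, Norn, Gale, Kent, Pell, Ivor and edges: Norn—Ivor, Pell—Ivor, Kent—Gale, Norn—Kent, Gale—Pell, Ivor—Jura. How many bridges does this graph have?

1

The edges on the cycle Norn-Kent-Gale-Pell-Ivor-Norn are not bridges since each lies on that cycle.
But removing Ivor—Jura disconnects Ivor from Jura — this is a bridge.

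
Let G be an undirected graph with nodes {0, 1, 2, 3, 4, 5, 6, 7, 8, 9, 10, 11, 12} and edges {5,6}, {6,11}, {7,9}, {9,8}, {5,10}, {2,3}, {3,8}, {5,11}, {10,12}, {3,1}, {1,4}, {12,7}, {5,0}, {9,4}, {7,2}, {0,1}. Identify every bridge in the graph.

The edges on the cycle 5-6-11-5 are not bridges since each lies on that cycle.
Every edge lies on some cycle, so there are no bridges.

none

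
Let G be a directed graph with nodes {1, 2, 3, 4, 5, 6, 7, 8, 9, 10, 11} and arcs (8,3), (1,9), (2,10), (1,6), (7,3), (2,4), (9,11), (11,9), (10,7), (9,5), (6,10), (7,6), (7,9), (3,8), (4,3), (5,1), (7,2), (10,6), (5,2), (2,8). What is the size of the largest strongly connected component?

8

{1, 2, 5, 6, 7, 9, 10, 11} are all mutually reachable — one SCC of size 8.
{3, 8} are all mutually reachable — one SCC of size 2.
{4} is an SCC by itself.
The largest has 8 vertices.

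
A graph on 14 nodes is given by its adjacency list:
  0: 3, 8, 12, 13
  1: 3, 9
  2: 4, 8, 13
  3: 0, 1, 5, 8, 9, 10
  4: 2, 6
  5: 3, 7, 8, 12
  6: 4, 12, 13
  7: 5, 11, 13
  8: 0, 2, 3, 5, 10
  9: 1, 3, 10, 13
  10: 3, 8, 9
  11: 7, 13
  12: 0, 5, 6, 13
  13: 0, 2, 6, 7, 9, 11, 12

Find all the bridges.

none

The edges on the cycle 13-0-3-5-12-6-13 are not bridges since each lies on that cycle.
Every edge lies on some cycle, so there are no bridges.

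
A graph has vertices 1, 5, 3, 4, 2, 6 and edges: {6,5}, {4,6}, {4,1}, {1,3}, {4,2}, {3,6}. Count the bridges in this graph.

2

The edges on the cycle 4-1-3-6-4 are not bridges since each lies on that cycle.
But removing 6—5 disconnects 6 from 5; removing 4—2 disconnects 4 from 2 — these are bridges.
That makes 2 bridges.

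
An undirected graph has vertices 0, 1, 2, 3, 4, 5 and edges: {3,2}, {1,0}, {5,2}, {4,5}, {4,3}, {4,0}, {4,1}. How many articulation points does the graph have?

Removing 4 increases the component count from 1 to 2, so 4 is a cut vertex.
By contrast removing 2 leaves 1 component; it is not a cut vertex. No other vertex is a cut vertex either.

1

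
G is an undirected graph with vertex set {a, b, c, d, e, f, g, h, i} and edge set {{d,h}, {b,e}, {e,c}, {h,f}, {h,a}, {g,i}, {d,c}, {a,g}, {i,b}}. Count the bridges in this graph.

The edges on the cycle d-h-a-g-i-b-e-c-d are not bridges since each lies on that cycle.
But removing f—h disconnects f from h — this is a bridge.

1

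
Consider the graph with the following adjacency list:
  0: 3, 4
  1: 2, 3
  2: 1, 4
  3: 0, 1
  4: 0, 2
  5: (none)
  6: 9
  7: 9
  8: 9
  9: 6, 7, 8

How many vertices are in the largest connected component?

5

5 is isolated — a component by itself.
Starting from 6 we can reach 6, 7, 8, 9. That is one component of size 4.
Starting from 0 we can reach 0, 1, 2, 3, 4. That is one component of size 5.
The largest has 5 vertices.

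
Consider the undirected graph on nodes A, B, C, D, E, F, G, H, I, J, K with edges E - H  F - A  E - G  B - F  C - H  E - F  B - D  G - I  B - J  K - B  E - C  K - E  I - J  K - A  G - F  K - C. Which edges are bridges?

B-D

The edges on the cycle K-E-G-F-A-K are not bridges since each lies on that cycle.
But removing D - B disconnects D from B — this is a bridge.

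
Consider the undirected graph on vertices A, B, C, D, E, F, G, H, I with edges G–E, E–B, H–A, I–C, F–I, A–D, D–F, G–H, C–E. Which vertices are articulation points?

Removing E increases the component count from 1 to 2, so E is a cut vertex.
By contrast removing G leaves 1 component; it is not a cut vertex. No other vertex is a cut vertex either.

E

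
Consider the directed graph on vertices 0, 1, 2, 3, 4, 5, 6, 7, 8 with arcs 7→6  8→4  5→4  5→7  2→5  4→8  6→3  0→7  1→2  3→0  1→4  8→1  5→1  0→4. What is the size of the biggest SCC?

{0, 1, 2, 3, 4, 5, 6, 7, 8} are all mutually reachable — one SCC of size 9.
The largest has 9 vertices.

9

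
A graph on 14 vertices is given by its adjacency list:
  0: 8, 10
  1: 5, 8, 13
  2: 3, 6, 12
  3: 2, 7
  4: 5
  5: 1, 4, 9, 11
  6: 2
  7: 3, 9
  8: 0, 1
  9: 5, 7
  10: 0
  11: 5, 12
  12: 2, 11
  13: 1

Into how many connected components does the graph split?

Starting from 0 we can reach 0, 1, 2, 3, 4, 5, 6, 7, 8, 9, 10, 11, 12, 13. That is one component of size 14.
Total: 1 component.

1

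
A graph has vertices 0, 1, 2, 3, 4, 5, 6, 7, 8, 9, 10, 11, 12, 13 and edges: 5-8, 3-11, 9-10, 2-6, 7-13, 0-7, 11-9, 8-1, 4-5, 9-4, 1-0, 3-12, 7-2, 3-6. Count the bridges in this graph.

The edges on the cycle 3-11-9-4-5-8-1-0-7-2-6-3 are not bridges since each lies on that cycle.
But removing 3-12 disconnects 3 from 12; removing 7-13 disconnects 7 from 13; removing 9-10 disconnects 9 from 10 — these are bridges.
That makes 3 bridges.

3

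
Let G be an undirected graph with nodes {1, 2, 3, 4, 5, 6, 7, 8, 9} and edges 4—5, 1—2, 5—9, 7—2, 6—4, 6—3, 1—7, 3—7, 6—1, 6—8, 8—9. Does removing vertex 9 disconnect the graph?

No

Deleting 9 leaves 1 component (was 1) (its neighbors 5, 8 remain connected to each other), so 9 is not a cut vertex.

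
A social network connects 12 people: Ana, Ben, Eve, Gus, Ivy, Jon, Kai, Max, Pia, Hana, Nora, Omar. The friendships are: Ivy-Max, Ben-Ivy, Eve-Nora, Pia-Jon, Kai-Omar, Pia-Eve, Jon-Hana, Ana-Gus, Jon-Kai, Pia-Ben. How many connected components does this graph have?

2

Starting from Ana we can reach Ana, Gus. That is one component of size 2.
Starting from Ben we can reach Ben, Eve, Ivy, Jon, Kai, Max, Pia, Hana, Nora, Omar. That is one component of size 10.
Total: 2 components.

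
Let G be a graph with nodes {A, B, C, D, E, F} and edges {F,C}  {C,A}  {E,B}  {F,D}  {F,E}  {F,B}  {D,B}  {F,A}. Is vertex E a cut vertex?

Deleting E leaves 1 component (was 1) (its neighbors B, F remain connected to each other), so E is not a cut vertex.

No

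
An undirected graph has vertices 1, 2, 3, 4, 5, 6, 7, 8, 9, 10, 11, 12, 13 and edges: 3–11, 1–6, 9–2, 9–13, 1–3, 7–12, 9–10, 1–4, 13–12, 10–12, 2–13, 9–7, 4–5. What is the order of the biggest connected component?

6

8 is isolated — a component by itself.
Starting from 1 we can reach 1, 3, 4, 5, 6, 11. That is one component of size 6.
Starting from 2 we can reach 2, 7, 9, 10, 12, 13. That is one component of size 6.
The largest has 6 vertices.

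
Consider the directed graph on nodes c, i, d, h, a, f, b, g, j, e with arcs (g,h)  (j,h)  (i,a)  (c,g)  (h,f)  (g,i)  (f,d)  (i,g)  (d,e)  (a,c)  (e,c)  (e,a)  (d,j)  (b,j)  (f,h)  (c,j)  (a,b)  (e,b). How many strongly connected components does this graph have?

1

{a, b, c, d, e, f, g, h, i, j} are all mutually reachable — one SCC of size 10.
That gives 1 strongly connected component.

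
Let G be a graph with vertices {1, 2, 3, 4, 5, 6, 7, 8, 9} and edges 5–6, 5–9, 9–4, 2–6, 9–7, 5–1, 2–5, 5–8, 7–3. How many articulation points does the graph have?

Removing 5 increases the component count from 1 to 4, so 5 is a cut vertex.
Removing 7 increases the component count from 1 to 2, so 7 is a cut vertex.
Removing 9 increases the component count from 1 to 3, so 9 is a cut vertex.
By contrast removing 3 leaves 1 component; it is not a cut vertex. No other vertex is a cut vertex either.

3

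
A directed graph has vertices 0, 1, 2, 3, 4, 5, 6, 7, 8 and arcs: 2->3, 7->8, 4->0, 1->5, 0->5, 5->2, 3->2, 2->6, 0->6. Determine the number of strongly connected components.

8

{2, 3} are all mutually reachable — one SCC of size 2.
{0} is an SCC by itself.
{1} is an SCC by itself.
{5} is an SCC by itself.
{8} is an SCC by itself.
(and 3 more singleton SCCs)
That gives 8 strongly connected components.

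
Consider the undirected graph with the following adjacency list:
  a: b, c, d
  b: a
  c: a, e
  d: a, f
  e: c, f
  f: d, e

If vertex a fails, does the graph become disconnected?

Yes

Deleting a raises the number of components from 1 to 2, so a is a cut vertex.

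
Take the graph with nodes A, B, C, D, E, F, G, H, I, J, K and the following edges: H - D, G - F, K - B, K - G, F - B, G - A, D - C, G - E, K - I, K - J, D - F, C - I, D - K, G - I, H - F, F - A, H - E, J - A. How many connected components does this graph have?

1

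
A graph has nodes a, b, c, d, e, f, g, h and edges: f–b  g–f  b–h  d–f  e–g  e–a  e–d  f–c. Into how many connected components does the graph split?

Starting from a we can reach a, b, c, d, e, f, g, h. That is one component of size 8.
Total: 1 component.

1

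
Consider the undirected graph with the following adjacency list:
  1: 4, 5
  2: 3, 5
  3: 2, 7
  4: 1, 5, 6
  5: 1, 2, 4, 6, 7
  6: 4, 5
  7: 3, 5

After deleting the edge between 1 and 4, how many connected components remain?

1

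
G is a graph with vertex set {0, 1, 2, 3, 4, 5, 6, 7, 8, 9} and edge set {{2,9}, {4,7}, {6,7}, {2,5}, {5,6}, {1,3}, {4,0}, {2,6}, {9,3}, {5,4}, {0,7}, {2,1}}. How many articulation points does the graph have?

1

Removing 2 increases the component count from 2 to 3, so 2 is a cut vertex.
By contrast removing 0 leaves 2 components; it is not a cut vertex. No other vertex is a cut vertex either.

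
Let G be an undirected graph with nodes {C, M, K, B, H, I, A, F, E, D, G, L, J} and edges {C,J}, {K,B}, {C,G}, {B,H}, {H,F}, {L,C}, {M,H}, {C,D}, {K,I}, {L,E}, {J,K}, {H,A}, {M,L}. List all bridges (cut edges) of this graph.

A-H, C-D, C-G, E-L, F-H, I-K

The edges on the cycle M-L-C-J-K-B-H-M are not bridges since each lies on that cycle.
But removing I - K disconnects I from K; removing L - E disconnects L from E; removing C - G disconnects C from G; removing A - H disconnects A from H — these are bridges.
In total 6 edges are bridges.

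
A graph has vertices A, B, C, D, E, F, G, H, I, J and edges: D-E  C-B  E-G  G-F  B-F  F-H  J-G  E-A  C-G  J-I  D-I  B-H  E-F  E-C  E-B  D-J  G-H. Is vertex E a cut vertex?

Deleting E raises the number of components from 1 to 2, so E is a cut vertex.

Yes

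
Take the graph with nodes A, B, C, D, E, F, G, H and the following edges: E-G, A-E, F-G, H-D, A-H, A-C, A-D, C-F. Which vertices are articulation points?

A

Removing A increases the component count from 2 to 3, so A is a cut vertex.
By contrast removing C leaves 2 components; it is not a cut vertex. No other vertex is a cut vertex either.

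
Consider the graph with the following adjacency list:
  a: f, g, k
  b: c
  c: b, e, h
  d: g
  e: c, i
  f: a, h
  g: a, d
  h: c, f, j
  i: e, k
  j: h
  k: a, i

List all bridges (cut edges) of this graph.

a-g, b-c, d-g, h-j

The edges on the cycle k-a-f-h-c-e-i-k are not bridges since each lies on that cycle.
But removing b-c disconnects b from c; removing a-g disconnects a from g; removing j-h disconnects j from h; removing d-g disconnects d from g — these are bridges.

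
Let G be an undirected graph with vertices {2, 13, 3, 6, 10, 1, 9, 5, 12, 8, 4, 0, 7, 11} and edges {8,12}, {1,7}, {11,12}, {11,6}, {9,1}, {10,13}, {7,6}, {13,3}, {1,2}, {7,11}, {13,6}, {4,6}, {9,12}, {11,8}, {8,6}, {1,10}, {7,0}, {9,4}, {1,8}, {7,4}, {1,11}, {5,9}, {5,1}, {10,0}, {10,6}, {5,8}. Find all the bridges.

1-2, 13-3

The edges on the cycle 5-9-4-6-10-1-5 are not bridges since each lies on that cycle.
But removing 3—13 disconnects 3 from 13; removing 1—2 disconnects 1 from 2 — these are bridges.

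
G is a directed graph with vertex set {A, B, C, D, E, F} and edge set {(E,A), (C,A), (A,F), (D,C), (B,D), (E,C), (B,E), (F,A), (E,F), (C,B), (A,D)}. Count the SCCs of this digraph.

1

{A, B, C, D, E, F} are all mutually reachable — one SCC of size 6.
That gives 1 strongly connected component.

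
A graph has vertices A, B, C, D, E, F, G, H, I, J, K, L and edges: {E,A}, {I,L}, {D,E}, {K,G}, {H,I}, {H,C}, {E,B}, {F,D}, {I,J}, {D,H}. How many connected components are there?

Starting from G we can reach G, K. That is one component of size 2.
Starting from A we can reach A, B, C, D, E, F, H, I, J, L. That is one component of size 10.
Total: 2 components.

2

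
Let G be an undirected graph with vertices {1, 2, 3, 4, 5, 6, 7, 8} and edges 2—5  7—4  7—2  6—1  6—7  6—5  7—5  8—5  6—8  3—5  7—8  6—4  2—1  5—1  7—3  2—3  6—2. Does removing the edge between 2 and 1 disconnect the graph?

No

After removing 2—1, the path 2-6-1 still connects them, so the edge is not a bridge.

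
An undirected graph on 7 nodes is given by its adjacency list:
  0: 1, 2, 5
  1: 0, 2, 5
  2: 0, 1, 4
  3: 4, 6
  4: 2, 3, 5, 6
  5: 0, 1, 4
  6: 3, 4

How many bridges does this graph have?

0

The edges on the cycle 4-6-3-4 are not bridges since each lies on that cycle.
Every edge lies on some cycle, so there are no bridges.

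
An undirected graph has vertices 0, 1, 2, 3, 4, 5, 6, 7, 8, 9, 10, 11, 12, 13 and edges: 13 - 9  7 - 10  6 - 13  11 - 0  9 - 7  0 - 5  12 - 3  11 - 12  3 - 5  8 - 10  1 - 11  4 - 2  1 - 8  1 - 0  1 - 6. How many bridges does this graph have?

The edges on the cycle 1-11-12-3-5-0-1 are not bridges since each lies on that cycle.
But removing 4 - 2 disconnects 4 from 2 — this is a bridge.

1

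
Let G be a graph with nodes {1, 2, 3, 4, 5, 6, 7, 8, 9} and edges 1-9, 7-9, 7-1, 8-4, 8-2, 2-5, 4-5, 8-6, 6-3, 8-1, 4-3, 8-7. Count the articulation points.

1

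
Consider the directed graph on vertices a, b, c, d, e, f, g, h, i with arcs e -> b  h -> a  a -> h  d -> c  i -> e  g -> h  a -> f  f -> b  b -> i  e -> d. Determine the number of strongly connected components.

6

{b, e, i} are all mutually reachable — one SCC of size 3.
{a, h} are all mutually reachable — one SCC of size 2.
{f} is an SCC by itself.
{c} is an SCC by itself.
{g} is an SCC by itself.
(and 1 more singleton SCC)
That gives 6 strongly connected components.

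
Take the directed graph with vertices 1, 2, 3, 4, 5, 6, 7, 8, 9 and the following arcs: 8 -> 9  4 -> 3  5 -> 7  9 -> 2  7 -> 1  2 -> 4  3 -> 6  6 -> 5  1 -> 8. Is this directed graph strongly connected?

From 5 we can reach every vertex (1, 2, 3, 4, 5, 6, 7, 8, 9), and every vertex can reach 5 (1, 2, 3, 4, 5, 6, 7, 8, 9). So the whole graph is one strongly connected component.

Yes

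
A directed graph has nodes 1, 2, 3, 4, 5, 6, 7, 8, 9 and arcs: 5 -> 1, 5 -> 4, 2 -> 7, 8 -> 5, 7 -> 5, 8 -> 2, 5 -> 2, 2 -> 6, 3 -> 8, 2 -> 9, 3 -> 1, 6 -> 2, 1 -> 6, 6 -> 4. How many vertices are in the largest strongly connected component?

5

{1, 2, 5, 6, 7} are all mutually reachable — one SCC of size 5.
{4} is an SCC by itself.
{3} is an SCC by itself.
{9} is an SCC by itself.
{8} is an SCC by itself.
The largest has 5 vertices.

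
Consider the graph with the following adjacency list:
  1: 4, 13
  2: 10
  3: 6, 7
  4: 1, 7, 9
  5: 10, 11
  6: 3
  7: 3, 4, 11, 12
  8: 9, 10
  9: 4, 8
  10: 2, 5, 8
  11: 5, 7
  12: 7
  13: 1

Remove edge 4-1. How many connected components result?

2

Before removal there is 1 component.
4-1 is a bridge — removing it separates 4's side from 1's side.
After removal: 2 components.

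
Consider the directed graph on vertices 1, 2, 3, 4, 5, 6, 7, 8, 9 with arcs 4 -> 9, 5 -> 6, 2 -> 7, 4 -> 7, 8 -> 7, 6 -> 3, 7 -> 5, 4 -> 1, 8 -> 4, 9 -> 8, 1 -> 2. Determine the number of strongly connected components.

{4, 8, 9} are all mutually reachable — one SCC of size 3.
{5} is an SCC by itself.
{1} is an SCC by itself.
{3} is an SCC by itself.
{7} is an SCC by itself.
(and 2 more singleton SCCs)
That gives 7 strongly connected components.

7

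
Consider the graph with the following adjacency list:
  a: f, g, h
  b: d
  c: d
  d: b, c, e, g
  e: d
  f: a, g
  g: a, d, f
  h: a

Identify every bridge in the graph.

a-h, b-d, c-d, d-e, d-g

The edges on the cycle f-a-g-f are not bridges since each lies on that cycle.
But removing d-b disconnects d from b; removing g-d disconnects g from d; removing d-e disconnects d from e; removing d-c disconnects d from c — these are bridges.
In total 5 edges are bridges.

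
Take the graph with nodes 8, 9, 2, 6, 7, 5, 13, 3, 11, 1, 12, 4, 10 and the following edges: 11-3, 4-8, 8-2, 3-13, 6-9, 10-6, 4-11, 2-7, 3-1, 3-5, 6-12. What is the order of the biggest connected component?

Starting from 6 we can reach 6, 9, 10, 12. That is one component of size 4.
Starting from 1 we can reach 1, 2, 3, 4, 5, 7, 8, 11, 13. That is one component of size 9.
The largest has 9 vertices.

9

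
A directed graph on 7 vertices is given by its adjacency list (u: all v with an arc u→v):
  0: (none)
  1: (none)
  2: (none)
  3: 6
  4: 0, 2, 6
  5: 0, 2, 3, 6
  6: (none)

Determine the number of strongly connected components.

7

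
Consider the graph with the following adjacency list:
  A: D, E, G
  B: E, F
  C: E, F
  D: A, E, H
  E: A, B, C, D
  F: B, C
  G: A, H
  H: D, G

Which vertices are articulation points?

E

Removing E increases the component count from 1 to 2, so E is a cut vertex.
By contrast removing D leaves 1 component; it is not a cut vertex. No other vertex is a cut vertex either.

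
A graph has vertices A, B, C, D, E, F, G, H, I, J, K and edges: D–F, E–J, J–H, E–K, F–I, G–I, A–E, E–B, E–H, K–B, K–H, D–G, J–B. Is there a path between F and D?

Yes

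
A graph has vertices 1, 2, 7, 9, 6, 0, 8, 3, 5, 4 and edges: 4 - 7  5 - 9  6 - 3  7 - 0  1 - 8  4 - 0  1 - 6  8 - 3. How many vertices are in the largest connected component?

4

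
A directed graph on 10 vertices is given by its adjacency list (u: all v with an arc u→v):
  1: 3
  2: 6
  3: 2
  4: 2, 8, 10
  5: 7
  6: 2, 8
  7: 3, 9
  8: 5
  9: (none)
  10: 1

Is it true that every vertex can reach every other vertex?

There is no directed path from 8 to 10, so the graph is not strongly connected.

No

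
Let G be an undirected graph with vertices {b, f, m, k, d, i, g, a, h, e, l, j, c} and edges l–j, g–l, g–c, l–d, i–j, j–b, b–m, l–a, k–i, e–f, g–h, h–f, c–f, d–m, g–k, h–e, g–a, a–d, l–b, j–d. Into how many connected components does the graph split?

1

Starting from a we can reach a, b, c, d, e, f, g, h, i, j, k, l, m. That is one component of size 13.
Total: 1 component.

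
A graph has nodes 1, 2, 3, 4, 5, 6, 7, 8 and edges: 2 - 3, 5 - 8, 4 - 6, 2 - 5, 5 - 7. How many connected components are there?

1 is isolated — a component by itself.
Starting from 4 we can reach 4, 6. That is one component of size 2.
Starting from 2 we can reach 2, 3, 5, 7, 8. That is one component of size 5.
Total: 3 components.

3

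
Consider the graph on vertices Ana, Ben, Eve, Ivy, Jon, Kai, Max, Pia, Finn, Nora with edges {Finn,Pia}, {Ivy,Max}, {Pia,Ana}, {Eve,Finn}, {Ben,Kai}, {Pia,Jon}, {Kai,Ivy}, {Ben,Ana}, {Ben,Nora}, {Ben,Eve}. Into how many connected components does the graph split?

Starting from Ana we can reach Ana, Ben, Eve, Ivy, Jon, Kai, Max, Pia, Finn, Nora. That is one component of size 10.
Total: 1 component.

1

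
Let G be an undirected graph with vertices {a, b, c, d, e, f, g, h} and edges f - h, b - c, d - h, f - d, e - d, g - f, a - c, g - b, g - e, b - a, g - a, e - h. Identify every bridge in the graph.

none

The edges on the cycle g-b-c-a-g are not bridges since each lies on that cycle.
Every edge lies on some cycle, so there are no bridges.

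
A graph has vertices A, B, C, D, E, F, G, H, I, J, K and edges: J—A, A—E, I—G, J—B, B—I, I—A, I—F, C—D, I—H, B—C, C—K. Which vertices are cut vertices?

Removing A increases the component count from 1 to 2, so A is a cut vertex.
Removing B increases the component count from 1 to 2, so B is a cut vertex.
Removing C increases the component count from 1 to 3, so C is a cut vertex.
Likewise I is a cut vertex.
By contrast removing J leaves 1 component; it is not a cut vertex. No other vertex is a cut vertex either.

A, B, C, I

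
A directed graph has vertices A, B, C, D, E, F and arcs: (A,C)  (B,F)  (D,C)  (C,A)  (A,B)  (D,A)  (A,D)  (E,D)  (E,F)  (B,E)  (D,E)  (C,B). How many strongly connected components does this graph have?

2

{A, B, C, D, E} are all mutually reachable — one SCC of size 5.
{F} is an SCC by itself.
That gives 2 strongly connected components.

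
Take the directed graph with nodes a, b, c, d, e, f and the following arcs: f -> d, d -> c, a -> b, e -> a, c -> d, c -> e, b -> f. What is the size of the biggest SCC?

6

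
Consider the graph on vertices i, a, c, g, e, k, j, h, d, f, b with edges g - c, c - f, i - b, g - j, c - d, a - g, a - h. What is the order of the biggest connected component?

k is isolated — a component by itself.
e is isolated — a component by itself.
Starting from b we can reach b, i. That is one component of size 2.
Starting from a we can reach a, c, d, f, g, h, j. That is one component of size 7.
The largest has 7 vertices.

7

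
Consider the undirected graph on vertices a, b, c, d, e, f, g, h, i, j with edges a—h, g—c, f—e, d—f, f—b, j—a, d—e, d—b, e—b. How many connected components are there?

4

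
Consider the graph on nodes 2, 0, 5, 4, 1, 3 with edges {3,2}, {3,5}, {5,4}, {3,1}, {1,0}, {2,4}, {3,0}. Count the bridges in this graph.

The edges on the cycle 3-1-0-3 are not bridges since each lies on that cycle.
Every edge lies on some cycle, so there are no bridges.

0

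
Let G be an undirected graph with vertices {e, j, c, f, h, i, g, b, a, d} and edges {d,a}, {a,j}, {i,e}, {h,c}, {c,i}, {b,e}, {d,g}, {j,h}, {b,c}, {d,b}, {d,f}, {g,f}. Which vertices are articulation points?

d

Removing d increases the component count from 1 to 2, so d is a cut vertex.
By contrast removing i leaves 1 component; it is not a cut vertex. No other vertex is a cut vertex either.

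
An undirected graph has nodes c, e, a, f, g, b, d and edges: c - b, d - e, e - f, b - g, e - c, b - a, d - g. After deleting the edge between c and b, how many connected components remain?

1

c and b are still connected via c-e-d-g-b, so the component count stays at 1.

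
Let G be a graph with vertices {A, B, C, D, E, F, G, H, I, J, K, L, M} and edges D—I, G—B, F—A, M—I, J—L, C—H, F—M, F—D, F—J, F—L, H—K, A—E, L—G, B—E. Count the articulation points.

Removing F increases the component count from 2 to 3, so F is a cut vertex.
Removing H increases the component count from 2 to 3, so H is a cut vertex.
By contrast removing M leaves 2 components; it is not a cut vertex. No other vertex is a cut vertex either.

2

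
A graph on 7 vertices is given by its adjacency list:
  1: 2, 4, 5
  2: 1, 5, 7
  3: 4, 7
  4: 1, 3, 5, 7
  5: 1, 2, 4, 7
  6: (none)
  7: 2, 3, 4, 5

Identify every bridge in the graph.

none

The edges on the cycle 1-2-5-4-1 are not bridges since each lies on that cycle.
Every edge lies on some cycle, so there are no bridges.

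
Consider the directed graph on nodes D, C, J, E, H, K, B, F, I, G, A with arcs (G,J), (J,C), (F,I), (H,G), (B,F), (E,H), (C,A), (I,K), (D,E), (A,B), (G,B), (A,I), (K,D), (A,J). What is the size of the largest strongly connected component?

{A, B, C, D, E, F, G, H, I, J, K} are all mutually reachable — one SCC of size 11.
The largest has 11 vertices.

11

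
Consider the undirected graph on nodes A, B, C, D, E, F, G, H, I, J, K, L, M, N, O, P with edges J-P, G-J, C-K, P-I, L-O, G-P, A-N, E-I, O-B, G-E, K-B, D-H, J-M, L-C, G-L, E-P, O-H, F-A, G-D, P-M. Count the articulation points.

2

Removing A increases the component count from 2 to 3, so A is a cut vertex.
Removing G increases the component count from 2 to 3, so G is a cut vertex.
By contrast removing O leaves 2 components; it is not a cut vertex. No other vertex is a cut vertex either.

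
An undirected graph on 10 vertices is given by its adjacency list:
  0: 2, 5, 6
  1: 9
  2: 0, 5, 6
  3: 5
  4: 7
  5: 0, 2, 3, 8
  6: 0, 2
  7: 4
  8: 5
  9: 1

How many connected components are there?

Starting from 1 we can reach 1, 9. That is one component of size 2.
Starting from 4 we can reach 4, 7. That is one component of size 2.
Starting from 0 we can reach 0, 2, 3, 5, 6, 8. That is one component of size 6.
Total: 3 components.

3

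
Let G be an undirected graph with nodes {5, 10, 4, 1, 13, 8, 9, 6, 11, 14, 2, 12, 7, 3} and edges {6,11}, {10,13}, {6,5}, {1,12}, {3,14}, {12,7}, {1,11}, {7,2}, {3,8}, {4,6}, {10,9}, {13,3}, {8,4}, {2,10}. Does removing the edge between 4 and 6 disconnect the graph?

After removing 4 - 6, the path 4-8-3-13-10-2-7-12-1-11-6 still connects them, so the edge is not a bridge.

No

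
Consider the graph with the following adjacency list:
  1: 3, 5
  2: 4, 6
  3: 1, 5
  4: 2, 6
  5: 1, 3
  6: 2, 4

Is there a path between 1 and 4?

The component containing 1 is {1, 3, 5}, and 4 is not in it.

No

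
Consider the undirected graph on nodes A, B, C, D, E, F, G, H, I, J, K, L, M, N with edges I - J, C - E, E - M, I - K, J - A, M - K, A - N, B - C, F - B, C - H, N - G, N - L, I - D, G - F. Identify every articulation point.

Removing C increases the component count from 1 to 2, so C is a cut vertex.
Removing I increases the component count from 1 to 2, so I is a cut vertex.
Removing N increases the component count from 1 to 2, so N is a cut vertex.
By contrast removing K leaves 1 component; it is not a cut vertex. No other vertex is a cut vertex either.

C, I, N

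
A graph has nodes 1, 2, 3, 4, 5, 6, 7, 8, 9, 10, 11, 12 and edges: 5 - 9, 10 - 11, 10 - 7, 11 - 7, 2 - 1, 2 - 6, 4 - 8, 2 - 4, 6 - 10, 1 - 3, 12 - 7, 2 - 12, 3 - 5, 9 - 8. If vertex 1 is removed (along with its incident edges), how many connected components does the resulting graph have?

1

With 1 gone, the remaining components are: {2, 3, 4, 5, 6, 7, 8, 9, 10, 11, 12}.
That is 1 component.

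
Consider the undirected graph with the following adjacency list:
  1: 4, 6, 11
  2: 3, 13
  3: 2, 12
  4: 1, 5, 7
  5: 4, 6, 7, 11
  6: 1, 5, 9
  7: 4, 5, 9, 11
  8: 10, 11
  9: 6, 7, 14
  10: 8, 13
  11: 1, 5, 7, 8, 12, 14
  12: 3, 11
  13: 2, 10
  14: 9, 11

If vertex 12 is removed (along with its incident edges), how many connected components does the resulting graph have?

With 12 gone, the remaining components are: {1, 2, 3, 4, 5, 6, 7, 8, 9, 10, 11, 13, 14}.
That is 1 component.

1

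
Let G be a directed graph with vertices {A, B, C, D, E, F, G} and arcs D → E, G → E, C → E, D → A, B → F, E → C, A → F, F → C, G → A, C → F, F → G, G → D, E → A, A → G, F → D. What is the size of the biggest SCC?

6

{A, C, D, E, F, G} are all mutually reachable — one SCC of size 6.
{B} is an SCC by itself.
The largest has 6 vertices.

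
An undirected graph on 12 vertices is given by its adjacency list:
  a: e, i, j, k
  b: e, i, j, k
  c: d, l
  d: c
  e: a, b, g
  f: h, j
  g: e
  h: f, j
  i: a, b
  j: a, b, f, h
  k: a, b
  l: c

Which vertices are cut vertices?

Removing c increases the component count from 2 to 3, so c is a cut vertex.
Removing e increases the component count from 2 to 3, so e is a cut vertex.
Removing j increases the component count from 2 to 3, so j is a cut vertex.
By contrast removing a leaves 2 components; it is not a cut vertex. No other vertex is a cut vertex either.

c, e, j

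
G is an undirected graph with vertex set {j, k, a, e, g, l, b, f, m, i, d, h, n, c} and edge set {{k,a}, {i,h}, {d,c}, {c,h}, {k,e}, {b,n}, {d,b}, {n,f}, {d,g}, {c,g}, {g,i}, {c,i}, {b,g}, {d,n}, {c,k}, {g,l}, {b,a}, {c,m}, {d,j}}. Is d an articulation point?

Yes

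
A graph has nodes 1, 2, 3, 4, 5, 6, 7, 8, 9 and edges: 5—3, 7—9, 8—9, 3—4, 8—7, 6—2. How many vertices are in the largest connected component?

1 is isolated — a component by itself.
Starting from 2 we can reach 2, 6. That is one component of size 2.
Starting from 3 we can reach 3, 4, 5. That is one component of size 3.
Starting from 7 we can reach 7, 8, 9. That is one component of size 3.
The largest has 3 vertices.

3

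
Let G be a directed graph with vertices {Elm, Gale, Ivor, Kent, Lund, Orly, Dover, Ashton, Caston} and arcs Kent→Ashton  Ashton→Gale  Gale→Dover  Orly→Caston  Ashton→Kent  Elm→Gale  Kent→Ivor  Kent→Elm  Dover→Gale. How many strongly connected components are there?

7

{Kent, Ashton} are all mutually reachable — one SCC of size 2.
{Gale, Dover} are all mutually reachable — one SCC of size 2.
{Orly} is an SCC by itself.
{Elm} is an SCC by itself.
{Ivor} is an SCC by itself.
(and 2 more singleton SCCs)
That gives 7 strongly connected components.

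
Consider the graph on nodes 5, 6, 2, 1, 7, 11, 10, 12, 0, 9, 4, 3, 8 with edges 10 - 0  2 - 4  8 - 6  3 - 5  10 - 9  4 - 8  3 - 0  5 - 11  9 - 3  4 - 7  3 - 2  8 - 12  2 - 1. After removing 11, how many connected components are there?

With 11 gone, the remaining components are: {0, 1, 2, 3, 4, 5, 6, 7, 8, 9, 10, 12}.
That is 1 component.

1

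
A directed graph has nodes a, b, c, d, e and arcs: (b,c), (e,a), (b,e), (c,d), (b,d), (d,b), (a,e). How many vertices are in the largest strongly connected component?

{b, c, d} are all mutually reachable — one SCC of size 3.
{a, e} are all mutually reachable — one SCC of size 2.
The largest has 3 vertices.

3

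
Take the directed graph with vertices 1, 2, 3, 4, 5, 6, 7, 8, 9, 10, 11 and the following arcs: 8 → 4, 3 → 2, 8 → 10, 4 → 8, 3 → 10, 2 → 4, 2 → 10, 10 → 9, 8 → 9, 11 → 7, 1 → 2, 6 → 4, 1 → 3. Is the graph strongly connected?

No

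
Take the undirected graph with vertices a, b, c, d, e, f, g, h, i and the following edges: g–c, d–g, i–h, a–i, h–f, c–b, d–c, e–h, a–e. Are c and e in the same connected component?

No

The component containing c is {b, c, d, g}, and e is not in it.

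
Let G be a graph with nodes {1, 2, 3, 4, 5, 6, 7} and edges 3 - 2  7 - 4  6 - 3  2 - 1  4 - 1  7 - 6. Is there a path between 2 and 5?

The component containing 2 is {1, 2, 3, 4, 6, 7}, and 5 is not in it.

No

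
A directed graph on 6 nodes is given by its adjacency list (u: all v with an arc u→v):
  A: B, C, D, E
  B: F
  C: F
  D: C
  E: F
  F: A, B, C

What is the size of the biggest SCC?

6

{A, B, C, D, E, F} are all mutually reachable — one SCC of size 6.
The largest has 6 vertices.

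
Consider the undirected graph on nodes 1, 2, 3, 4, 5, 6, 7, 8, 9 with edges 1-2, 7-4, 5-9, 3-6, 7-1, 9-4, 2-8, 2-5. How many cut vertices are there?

1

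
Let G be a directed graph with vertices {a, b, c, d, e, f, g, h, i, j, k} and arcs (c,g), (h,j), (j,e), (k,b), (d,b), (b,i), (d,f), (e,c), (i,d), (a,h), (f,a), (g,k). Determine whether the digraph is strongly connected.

From f we can reach every vertex (a, b, c, d, e, f, g, h, i, j, k), and every vertex can reach f (a, b, c, d, e, f, g, h, i, j, k). So the whole graph is one strongly connected component.

Yes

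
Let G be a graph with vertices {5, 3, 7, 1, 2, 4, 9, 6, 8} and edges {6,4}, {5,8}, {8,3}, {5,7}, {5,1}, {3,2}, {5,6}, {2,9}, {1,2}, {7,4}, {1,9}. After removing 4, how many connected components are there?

With 4 gone, the remaining components are: {1, 2, 3, 5, 6, 7, 8, 9}.
That is 1 component.

1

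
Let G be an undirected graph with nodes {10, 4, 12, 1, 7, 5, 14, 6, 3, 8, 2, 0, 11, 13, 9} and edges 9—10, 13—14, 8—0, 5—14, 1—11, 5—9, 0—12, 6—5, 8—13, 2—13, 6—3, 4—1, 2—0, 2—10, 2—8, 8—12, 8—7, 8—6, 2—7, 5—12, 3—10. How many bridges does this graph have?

2

The edges on the cycle 2-8-6-5-9-10-2 are not bridges since each lies on that cycle.
But removing 1—11 disconnects 1 from 11; removing 4—1 disconnects 4 from 1 — these are bridges.
That makes 2 bridges.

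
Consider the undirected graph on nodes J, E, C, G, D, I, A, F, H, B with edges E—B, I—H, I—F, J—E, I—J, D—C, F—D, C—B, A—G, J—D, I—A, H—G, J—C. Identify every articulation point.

Removing I increases the component count from 1 to 2, so I is a cut vertex.
By contrast removing F leaves 1 component; it is not a cut vertex. No other vertex is a cut vertex either.

I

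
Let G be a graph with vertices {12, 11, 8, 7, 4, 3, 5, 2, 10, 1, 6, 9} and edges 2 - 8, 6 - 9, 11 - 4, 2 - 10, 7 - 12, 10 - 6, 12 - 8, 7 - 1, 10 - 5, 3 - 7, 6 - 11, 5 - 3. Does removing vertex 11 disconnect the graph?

Yes

Deleting 11 raises the number of components from 1 to 2, so 11 is a cut vertex.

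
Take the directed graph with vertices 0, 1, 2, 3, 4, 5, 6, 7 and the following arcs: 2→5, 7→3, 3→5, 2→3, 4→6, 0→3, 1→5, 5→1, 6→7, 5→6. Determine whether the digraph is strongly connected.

No

There is no directed path from 2 to 0, so the graph is not strongly connected.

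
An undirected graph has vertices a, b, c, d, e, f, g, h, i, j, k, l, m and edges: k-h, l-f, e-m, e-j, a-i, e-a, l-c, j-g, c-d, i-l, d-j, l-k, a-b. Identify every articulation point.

Removing a increases the component count from 1 to 2, so a is a cut vertex.
Removing e increases the component count from 1 to 2, so e is a cut vertex.
Removing j increases the component count from 1 to 2, so j is a cut vertex.
Likewise k, l are cut vertices.
By contrast removing i leaves 1 component; it is not a cut vertex. No other vertex is a cut vertex either.

a, e, j, k, l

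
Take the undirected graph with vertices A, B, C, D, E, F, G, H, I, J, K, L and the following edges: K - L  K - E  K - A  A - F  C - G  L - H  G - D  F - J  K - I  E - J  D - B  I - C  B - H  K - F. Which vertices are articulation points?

Removing K increases the component count from 1 to 2, so K is a cut vertex.
By contrast removing C leaves 1 component; it is not a cut vertex. No other vertex is a cut vertex either.

K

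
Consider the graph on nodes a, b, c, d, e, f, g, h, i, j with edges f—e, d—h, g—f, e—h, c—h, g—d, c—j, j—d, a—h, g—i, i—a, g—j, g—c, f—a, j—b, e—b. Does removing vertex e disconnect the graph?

No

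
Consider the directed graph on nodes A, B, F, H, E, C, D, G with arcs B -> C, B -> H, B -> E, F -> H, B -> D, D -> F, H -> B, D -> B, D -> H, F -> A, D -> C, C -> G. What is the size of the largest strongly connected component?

4

{B, D, F, H} are all mutually reachable — one SCC of size 4.
{G} is an SCC by itself.
{C} is an SCC by itself.
{E} is an SCC by itself.
{A} is an SCC by itself.
The largest has 4 vertices.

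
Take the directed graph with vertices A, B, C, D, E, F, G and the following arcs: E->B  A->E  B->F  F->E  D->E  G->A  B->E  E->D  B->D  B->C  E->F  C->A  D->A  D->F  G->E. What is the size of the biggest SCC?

6

{A, B, C, D, E, F} are all mutually reachable — one SCC of size 6.
{G} is an SCC by itself.
The largest has 6 vertices.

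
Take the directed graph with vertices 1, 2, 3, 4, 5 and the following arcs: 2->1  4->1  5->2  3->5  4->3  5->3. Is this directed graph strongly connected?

No

There is no directed path from 5 to 4, so the graph is not strongly connected.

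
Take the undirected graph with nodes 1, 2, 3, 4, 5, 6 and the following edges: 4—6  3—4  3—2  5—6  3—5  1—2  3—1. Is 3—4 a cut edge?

No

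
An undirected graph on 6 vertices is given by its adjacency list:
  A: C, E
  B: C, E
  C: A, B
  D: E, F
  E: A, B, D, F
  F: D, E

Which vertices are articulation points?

E

Removing E increases the component count from 1 to 2, so E is a cut vertex.
By contrast removing D leaves 1 component; it is not a cut vertex. No other vertex is a cut vertex either.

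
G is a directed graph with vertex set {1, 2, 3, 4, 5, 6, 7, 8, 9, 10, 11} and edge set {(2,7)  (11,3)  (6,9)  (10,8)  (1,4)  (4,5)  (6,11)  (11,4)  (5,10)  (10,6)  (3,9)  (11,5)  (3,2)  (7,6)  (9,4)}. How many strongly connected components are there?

{2, 3, 4, 5, 6, 7, 9, 10, 11} are all mutually reachable — one SCC of size 9.
{8} is an SCC by itself.
{1} is an SCC by itself.
That gives 3 strongly connected components.

3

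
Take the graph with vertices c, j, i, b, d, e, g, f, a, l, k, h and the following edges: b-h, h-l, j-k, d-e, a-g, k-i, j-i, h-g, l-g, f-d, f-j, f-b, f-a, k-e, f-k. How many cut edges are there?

0

The edges on the cycle h-l-g-h are not bridges since each lies on that cycle.
Every edge lies on some cycle, so there are no bridges.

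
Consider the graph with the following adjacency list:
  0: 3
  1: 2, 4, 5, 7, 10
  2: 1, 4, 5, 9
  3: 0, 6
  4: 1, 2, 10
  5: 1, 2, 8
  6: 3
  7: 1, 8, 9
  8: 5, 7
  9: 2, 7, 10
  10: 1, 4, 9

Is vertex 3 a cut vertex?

Deleting 3 raises the number of components from 2 to 3, so 3 is a cut vertex.

Yes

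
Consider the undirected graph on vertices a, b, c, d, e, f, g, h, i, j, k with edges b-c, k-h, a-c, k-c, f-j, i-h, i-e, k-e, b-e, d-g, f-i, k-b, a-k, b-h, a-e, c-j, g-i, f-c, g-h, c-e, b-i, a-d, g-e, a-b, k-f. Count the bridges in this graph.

0

The edges on the cycle f-c-j-f are not bridges since each lies on that cycle.
Every edge lies on some cycle, so there are no bridges.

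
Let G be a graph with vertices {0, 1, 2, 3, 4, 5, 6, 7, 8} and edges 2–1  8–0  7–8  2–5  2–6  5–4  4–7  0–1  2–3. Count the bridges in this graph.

2

The edges on the cycle 2-5-4-7-8-0-1-2 are not bridges since each lies on that cycle.
But removing 2–6 disconnects 2 from 6; removing 2–3 disconnects 2 from 3 — these are bridges.
That makes 2 bridges.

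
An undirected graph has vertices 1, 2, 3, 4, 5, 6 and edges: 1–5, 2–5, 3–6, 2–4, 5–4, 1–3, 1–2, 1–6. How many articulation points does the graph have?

1

Removing 1 increases the component count from 1 to 2, so 1 is a cut vertex.
By contrast removing 5 leaves 1 component; it is not a cut vertex. No other vertex is a cut vertex either.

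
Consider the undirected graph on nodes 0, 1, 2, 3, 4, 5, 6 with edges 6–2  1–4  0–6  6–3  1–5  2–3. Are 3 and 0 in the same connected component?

Yes

From 3 we can reach 0, 2, 3, 6, which includes 0.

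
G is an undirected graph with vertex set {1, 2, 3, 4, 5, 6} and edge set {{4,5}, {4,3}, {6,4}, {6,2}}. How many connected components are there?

2

1 is isolated — a component by itself.
Starting from 2 we can reach 2, 3, 4, 5, 6. That is one component of size 5.
Total: 2 components.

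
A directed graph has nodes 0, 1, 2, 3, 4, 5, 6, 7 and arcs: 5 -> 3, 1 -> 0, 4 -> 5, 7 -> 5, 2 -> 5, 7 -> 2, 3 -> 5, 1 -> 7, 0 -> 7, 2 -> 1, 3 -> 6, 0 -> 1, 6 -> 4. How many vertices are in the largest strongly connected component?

4

{0, 1, 2, 7} are all mutually reachable — one SCC of size 4.
{3, 4, 5, 6} are all mutually reachable — one SCC of size 4.
The largest has 4 vertices.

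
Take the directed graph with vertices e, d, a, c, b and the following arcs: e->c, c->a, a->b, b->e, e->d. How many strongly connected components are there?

{a, b, c, e} are all mutually reachable — one SCC of size 4.
{d} is an SCC by itself.
That gives 2 strongly connected components.

2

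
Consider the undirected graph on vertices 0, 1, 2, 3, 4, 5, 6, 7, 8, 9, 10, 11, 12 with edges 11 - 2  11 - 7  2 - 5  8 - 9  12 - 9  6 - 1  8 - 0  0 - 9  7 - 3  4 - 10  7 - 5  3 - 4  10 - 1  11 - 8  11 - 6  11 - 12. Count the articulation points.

Removing 11 increases the component count from 1 to 2, so 11 is a cut vertex.
By contrast removing 5 leaves 1 component; it is not a cut vertex. No other vertex is a cut vertex either.

1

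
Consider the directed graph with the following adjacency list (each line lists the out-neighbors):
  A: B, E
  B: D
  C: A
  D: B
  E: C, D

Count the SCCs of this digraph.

2

{A, C, E} are all mutually reachable — one SCC of size 3.
{B, D} are all mutually reachable — one SCC of size 2.
That gives 2 strongly connected components.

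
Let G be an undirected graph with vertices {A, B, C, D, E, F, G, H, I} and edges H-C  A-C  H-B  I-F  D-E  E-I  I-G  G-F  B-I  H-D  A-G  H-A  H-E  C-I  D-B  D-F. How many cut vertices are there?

0

Removing G, for instance, still leaves 1 component. No single vertex removal increases the component count — the graph has no articulation points.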